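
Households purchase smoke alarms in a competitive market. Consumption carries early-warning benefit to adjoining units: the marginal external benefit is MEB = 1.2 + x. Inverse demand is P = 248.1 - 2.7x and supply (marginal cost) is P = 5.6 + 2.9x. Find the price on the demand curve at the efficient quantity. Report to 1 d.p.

Social marginal benefit = demand + MEB = 249.3 - 1.7x.
Set SMB = MC: 249.3 - 1.7x = 5.6 + 2.9x → x* = 52.9783.
Consumer price on the demand curve at x*: 248.1 − 2.7×52.9783 = 105.0586.

P = 105.1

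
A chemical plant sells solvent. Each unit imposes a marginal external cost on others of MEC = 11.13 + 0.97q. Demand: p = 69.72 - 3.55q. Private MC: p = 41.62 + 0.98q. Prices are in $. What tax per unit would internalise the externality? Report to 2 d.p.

Social marginal cost = private MC + MEC = 52.75 + 1.95q.
Set SMC = demand: 52.75 + 1.95q = 69.72 - 3.55q → q* = 3.0855.
The Pigouvian tax equals MEC at q*: 11.13 + 0.97×3.0855 = 14.1229.

tax = $14.12 per unit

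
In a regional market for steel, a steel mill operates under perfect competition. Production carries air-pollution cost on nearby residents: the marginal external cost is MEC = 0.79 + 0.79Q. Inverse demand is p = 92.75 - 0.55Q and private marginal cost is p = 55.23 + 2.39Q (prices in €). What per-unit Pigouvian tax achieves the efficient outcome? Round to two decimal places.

tax = €8.57 per unit

Social marginal cost = private MC + MEC = 56.02 + 3.18Q.
Set SMC = demand: 56.02 + 3.18Q = 92.75 - 0.55Q → Q* = 9.8472.
The Pigouvian tax equals MEC at Q*: 0.79 + 0.79×9.8472 = 8.5693.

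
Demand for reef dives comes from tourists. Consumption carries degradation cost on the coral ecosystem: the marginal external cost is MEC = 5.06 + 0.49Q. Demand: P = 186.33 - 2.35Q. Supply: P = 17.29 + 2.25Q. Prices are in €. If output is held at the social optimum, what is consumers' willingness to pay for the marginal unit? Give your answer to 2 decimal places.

P = €110.62

Social marginal benefit = demand − MEC = 181.27 - 2.84Q.
Set SMB = MC: 181.27 - 2.84Q = 17.29 + 2.25Q → Q* = 32.2161.
Consumer price on the demand curve at Q*: 186.33 − 2.35×32.2161 = 110.6222.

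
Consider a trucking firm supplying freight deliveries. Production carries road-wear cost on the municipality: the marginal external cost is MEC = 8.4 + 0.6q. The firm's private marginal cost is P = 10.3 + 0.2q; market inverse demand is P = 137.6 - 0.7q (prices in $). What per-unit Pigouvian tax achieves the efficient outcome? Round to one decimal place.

tax = $56.0 per unit

Social marginal cost = private MC + MEC = 18.7 + 0.8q.
Set SMC = demand: 18.7 + 0.8q = 137.6 - 0.7q → q* = 79.2667.
The Pigouvian tax equals MEC at q*: 8.4 + 0.6×79.2667 = 55.9600.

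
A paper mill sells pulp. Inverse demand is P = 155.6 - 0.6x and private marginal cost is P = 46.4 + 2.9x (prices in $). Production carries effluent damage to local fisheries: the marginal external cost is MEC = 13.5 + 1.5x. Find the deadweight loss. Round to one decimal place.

Market equilibrium (private): 46.4 + 2.9x = 155.6 - 0.6x → x_m = 31.2000.
Social marginal cost = private MC + MEC = 59.9 + 4.4x.
Set SMC = demand: 59.9 + 4.4x = 155.6 - 0.6x → x* = 19.1400.
The loss is the area between SMC and demand from x* to x_m; with linear curves that's a triangle of height MEC(x_m).
DWL = ½ × 12.0600 × 60.3000 = 363.6090.

DWL = $363.6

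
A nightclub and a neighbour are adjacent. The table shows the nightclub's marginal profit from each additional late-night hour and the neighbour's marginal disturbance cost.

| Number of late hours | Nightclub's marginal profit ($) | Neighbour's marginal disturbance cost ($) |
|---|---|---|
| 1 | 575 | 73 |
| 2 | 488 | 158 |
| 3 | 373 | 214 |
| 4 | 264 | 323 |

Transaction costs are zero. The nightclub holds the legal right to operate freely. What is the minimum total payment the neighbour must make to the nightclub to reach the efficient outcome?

$264

Left alone the nightclub would choose level 4 (marginal profit stays positive).
Efficient level: k* = 3 (marginal profit ≥ marginal disturbance cost through 3).
The neighbour must at least cover the nightclub's forgone profit from cutting 4→3: 264 = 264.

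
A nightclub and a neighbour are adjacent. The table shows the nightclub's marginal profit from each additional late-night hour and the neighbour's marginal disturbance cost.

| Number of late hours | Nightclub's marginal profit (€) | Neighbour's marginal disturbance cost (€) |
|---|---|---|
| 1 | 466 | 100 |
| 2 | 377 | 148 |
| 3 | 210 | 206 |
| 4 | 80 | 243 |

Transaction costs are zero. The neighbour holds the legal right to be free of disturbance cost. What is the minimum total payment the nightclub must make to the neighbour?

Efficient level: marginal profit ≥ marginal disturbance cost through level 3, so k* = 3.
With the neighbour holding the right, the nightclub must at least compensate total damage at k*: 100 + 148 + 206 = 454.

€454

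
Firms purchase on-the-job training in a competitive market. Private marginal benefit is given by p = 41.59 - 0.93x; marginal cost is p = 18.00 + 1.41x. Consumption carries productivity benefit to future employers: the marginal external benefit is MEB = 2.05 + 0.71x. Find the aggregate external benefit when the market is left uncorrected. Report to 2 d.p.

56.75

Market equilibrium (private): 18.00 + 1.41x = 41.59 - 0.93x → x_m = 10.0812.
Total external benefit = ∫₀^{x_m} (2.05 + 0.71x) dx = 2.05×10.0812 + ½×0.71×10.0812² = 56.7453.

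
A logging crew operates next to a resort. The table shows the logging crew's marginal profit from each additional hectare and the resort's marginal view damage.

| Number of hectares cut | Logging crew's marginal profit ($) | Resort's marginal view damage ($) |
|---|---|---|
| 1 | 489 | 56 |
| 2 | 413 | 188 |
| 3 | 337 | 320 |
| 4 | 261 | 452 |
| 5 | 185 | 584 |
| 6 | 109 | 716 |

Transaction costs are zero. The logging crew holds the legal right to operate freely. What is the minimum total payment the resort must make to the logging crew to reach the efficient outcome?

Left alone the logging crew would choose level 6 (marginal profit stays positive).
Efficient level: k* = 3 (marginal profit ≥ marginal view damage through 3).
The resort must at least cover the logging crew's forgone profit from cutting 6→3: 261 + 185 + 109 = 555.

$555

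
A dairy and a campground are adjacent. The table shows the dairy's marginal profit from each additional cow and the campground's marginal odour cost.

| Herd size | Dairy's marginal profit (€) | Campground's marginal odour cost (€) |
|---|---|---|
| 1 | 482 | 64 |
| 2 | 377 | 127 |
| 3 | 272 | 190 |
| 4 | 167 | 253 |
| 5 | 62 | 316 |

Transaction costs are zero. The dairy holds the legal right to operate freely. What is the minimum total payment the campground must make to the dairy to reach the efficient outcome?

Left alone the dairy would choose level 5 (marginal profit stays positive).
Efficient level: k* = 3 (marginal profit ≥ marginal odour cost through 3).
The campground must at least cover the dairy's forgone profit from cutting 5→3: 167 + 62 = 229.

€229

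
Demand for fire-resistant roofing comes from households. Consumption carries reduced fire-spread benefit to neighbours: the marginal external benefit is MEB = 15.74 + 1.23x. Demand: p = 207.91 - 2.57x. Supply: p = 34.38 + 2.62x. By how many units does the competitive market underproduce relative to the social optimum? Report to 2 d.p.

14.36 units

Market equilibrium (private): 34.38 + 2.62x = 207.91 - 2.57x → x_m = 33.4355.
Social marginal benefit = demand + MEB = 223.65 - 1.34x.
Set SMB = MC: 223.65 - 1.34x = 34.38 + 2.62x → x* = 47.7955.
Gap = |33.4355 − 47.7955| = 14.3600.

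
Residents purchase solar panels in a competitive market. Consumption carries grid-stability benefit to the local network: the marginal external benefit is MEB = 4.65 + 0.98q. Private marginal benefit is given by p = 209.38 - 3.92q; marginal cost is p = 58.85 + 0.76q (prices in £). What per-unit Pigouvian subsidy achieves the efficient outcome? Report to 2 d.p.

Social marginal benefit = demand + MEB = 214.03 - 2.94q.
Set SMB = MC: 214.03 - 2.94q = 58.85 + 0.76q → q* = 41.9405.
The Pigouvian subsidy equals MEB at q*: 4.65 + 0.98×41.9405 = 45.7517.

subsidy = £45.75 per unit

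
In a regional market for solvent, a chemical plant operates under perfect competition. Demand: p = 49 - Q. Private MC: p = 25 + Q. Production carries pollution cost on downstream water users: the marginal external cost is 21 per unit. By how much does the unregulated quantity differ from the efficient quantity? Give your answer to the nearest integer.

Market equilibrium (private): 25 + Q = 49 - Q → Q_m = 12.0000.
Social marginal cost = private MC + MEC = 46 + Q.
Set SMC = demand: 46 + Q = 49 - Q → Q* = 1.5000.
Gap = |12.0000 − 1.5000| = 10.5000.

11 units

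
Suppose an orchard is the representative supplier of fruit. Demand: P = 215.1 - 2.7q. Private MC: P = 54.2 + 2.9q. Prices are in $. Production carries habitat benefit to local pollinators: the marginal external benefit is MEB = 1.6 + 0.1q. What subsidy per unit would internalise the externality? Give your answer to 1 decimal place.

subsidy = $4.6 per unit

Social marginal cost = private MC − MEB = 52.6 + 2.8q.
Set SMC = demand: 52.6 + 2.8q = 215.1 - 2.7q → q* = 29.5455.
The Pigouvian subsidy equals MEB at q*: 1.6 + 0.1×29.5455 = 4.5546.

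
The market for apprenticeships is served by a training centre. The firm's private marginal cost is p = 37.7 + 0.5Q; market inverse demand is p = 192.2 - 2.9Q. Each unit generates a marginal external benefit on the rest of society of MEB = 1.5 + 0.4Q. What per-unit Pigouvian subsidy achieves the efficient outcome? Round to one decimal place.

Social marginal cost = private MC − MEB = 36.2 + 0.1Q.
Set SMC = demand: 36.2 + 0.1Q = 192.2 - 2.9Q → Q* = 52.0000.
The Pigouvian subsidy equals MEB at Q*: 1.5 + 0.4×52.0000 = 22.3000.

subsidy = 22.3 per unit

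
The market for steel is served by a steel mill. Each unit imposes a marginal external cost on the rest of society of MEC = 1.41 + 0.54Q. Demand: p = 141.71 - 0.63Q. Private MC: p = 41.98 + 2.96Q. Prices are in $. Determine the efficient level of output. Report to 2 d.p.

Q* = 23.81

Social marginal cost = private MC + MEC = 43.39 + 3.50Q.
Set SMC = demand: 43.39 + 3.50Q = 141.71 - 0.63Q → Q* = 23.8063.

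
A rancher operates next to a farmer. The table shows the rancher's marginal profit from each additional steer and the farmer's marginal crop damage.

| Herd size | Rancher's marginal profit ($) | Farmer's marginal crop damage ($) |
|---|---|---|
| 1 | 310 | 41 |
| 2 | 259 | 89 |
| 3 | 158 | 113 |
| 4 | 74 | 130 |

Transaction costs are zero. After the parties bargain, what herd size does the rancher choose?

Bargaining reaches the level where marginal profit last exceeds marginal crop damage.
That holds through level 3 (158 ≥ 113) but not at 4 (74 < 130).

3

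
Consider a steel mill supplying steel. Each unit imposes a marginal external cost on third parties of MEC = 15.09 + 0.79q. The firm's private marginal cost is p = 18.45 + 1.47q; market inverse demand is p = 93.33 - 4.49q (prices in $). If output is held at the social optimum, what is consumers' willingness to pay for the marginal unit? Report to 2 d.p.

Social marginal cost = private MC + MEC = 33.54 + 2.26q.
Set SMC = demand: 33.54 + 2.26q = 93.33 - 4.49q → q* = 8.8578.
Consumer price on the demand curve at q*: 93.33 − 4.49×8.8578 = 53.5585.

P = $53.56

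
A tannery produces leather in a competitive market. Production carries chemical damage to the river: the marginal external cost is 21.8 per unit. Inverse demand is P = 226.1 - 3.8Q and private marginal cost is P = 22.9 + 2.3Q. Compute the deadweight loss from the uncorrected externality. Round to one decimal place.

DWL = 39.0

Market equilibrium (private): 22.9 + 2.3Q = 226.1 - 3.8Q → Q_m = 33.3115.
Social marginal cost = private MC + MEC = 44.7 + 2.3Q.
Set SMC = demand: 44.7 + 2.3Q = 226.1 - 3.8Q → Q* = 29.7377.
The welfare-loss triangle has base |Q_m − Q*| and height MEC(Q_m) (the vertical gap between SMC and demand is zero at Q* and MEC at Q_m).
DWL = ½ × 3.5738 × 21.8000 = 38.9544.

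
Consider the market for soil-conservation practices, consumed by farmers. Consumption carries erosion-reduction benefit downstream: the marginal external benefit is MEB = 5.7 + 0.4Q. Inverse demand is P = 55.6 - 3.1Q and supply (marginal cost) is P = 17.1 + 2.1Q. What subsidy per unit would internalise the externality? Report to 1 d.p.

Social marginal benefit = demand + MEB = 61.3 - 2.7Q.
Set SMB = MC: 61.3 - 2.7Q = 17.1 + 2.1Q → Q* = 9.2083.
The Pigouvian subsidy equals MEB at Q*: 5.7 + 0.4×9.2083 = 9.3833.

subsidy = 9.4 per unit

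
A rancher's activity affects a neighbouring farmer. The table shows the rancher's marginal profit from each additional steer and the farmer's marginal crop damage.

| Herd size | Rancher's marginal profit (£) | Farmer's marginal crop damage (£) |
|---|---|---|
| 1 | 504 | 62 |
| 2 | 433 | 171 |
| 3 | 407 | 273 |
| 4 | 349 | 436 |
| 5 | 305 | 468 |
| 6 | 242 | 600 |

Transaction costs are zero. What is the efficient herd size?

3

Bargaining reaches the level where marginal profit last exceeds marginal crop damage.
That holds through level 3 (407 ≥ 273) but not at 4 (349 < 436).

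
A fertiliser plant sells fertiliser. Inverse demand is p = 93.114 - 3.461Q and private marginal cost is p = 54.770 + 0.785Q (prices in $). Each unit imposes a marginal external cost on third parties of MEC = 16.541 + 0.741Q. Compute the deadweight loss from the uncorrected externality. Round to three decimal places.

DWL = $54.116

Market equilibrium (private): 54.770 + 0.785Q = 93.114 - 3.461Q → Q_m = 9.0306.
Social marginal cost = private MC + MEC = 71.311 + 1.526Q.
Set SMC = demand: 71.311 + 1.526Q = 93.114 - 3.461Q → Q* = 4.3720.
The loss is the area between SMC and demand from Q* to Q_m; with linear curves that's a triangle of height MEC(Q_m).
DWL = ½ × 4.6586 × 23.2327 = 54.1159.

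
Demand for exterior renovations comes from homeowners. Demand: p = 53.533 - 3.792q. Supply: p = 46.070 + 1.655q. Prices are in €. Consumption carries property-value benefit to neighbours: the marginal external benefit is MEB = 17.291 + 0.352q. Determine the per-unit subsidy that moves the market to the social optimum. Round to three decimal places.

Social marginal benefit = demand + MEB = 70.824 - 3.440q.
Set SMB = MC: 70.824 - 3.440q = 46.070 + 1.655q → q* = 4.8585.
The Pigouvian subsidy equals MEB at q*: 17.291 + 0.352×4.8585 = 19.0012.

subsidy = €19.001 per unit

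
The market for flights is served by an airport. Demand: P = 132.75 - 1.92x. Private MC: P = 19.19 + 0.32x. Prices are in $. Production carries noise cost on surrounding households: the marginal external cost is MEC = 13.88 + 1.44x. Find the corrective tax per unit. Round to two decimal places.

Social marginal cost = private MC + MEC = 33.07 + 1.76x.
Set SMC = demand: 33.07 + 1.76x = 132.75 - 1.92x → x* = 27.0870.
The Pigouvian tax equals MEC at x*: 13.88 + 1.44×27.0870 = 52.8853.

tax = $52.89 per unit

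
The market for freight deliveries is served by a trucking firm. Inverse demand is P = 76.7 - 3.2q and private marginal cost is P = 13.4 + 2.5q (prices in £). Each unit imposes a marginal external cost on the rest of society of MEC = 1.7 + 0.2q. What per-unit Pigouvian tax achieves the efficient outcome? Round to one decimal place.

tax = £3.8 per unit

Social marginal cost = private MC + MEC = 15.1 + 2.7q.
Set SMC = demand: 15.1 + 2.7q = 76.7 - 3.2q → q* = 10.4407.
The Pigouvian tax equals MEC at q*: 1.7 + 0.2×10.4407 = 3.7881.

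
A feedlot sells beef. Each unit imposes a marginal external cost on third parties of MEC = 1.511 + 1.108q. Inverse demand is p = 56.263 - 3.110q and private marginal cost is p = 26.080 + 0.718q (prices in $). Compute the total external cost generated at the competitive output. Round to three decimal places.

Market equilibrium (private): 26.080 + 0.718q = 56.263 - 3.110q → q_m = 7.8848.
Total external cost = ∫₀^{q_m} (1.511 + 1.108q) dq = 1.511×7.8848 + ½×1.108×7.8848² = 46.3562.

$46.356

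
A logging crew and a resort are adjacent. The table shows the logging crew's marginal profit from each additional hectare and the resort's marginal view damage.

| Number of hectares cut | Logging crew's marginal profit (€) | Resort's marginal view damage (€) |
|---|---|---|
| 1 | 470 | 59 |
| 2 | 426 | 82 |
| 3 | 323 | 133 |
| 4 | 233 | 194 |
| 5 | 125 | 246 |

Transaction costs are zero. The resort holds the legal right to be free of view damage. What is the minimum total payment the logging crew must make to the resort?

€468

Efficient level: marginal profit ≥ marginal view damage through level 4, so k* = 4.
With the resort holding the right, the logging crew must at least compensate total damage at k*: 59 + 82 + 133 + 194 = 468.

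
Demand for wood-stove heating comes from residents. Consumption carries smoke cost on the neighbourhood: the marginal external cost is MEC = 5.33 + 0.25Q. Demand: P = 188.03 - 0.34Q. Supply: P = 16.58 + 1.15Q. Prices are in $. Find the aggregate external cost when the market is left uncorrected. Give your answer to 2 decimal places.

Market equilibrium (private): 16.58 + 1.15Q = 188.03 - 0.34Q → Q_m = 115.0671.
Total external cost = ∫₀^{Q_m} (5.33 + 0.25Q) dQ = 5.33×115.0671 + ½×0.25×115.0671² = 2268.3623.

$2268.36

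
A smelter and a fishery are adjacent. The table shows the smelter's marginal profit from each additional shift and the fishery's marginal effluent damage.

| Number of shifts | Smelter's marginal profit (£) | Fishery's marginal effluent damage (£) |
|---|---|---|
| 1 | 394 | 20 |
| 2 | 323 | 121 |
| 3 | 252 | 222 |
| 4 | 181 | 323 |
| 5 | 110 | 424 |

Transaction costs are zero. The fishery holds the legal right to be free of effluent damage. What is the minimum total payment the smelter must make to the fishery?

£363

Efficient level: marginal profit ≥ marginal effluent damage through level 3, so k* = 3.
With the fishery holding the right, the smelter must at least compensate total damage at k*: 20 + 121 + 222 = 363.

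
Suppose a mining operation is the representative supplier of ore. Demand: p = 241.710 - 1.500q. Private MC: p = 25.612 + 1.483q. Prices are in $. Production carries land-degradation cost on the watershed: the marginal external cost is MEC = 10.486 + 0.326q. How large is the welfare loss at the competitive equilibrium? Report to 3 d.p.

Market equilibrium (private): 25.612 + 1.483q = 241.710 - 1.500q → q_m = 72.4432.
Social marginal cost = private MC + MEC = 36.098 + 1.809q.
Set SMC = demand: 36.098 + 1.809q = 241.710 - 1.500q → q* = 62.1372.
The loss is the area between SMC and demand from q* to q_m; with linear curves that's a triangle of height MEC(q_m).
DWL = ½ × 10.3060 × 34.1025 = 175.7302.

DWL = $175.730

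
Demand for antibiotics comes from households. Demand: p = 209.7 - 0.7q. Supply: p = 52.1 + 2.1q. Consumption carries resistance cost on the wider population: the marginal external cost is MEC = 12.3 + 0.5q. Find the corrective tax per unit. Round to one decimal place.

tax = 34.3 per unit

Social marginal benefit = demand − MEC = 197.4 - 1.2q.
Set SMB = MC: 197.4 - 1.2q = 52.1 + 2.1q → q* = 44.0303.
The Pigouvian tax equals MEC at q*: 12.3 + 0.5×44.0303 = 34.3152.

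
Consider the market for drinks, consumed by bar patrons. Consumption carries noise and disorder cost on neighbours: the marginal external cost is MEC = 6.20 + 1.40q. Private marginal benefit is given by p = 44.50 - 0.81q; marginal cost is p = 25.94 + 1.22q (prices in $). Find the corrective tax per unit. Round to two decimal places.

tax = $11.24 per unit

Social marginal benefit = demand − MEC = 38.30 - 2.21q.
Set SMB = MC: 38.30 - 2.21q = 25.94 + 1.22q → q* = 3.6035.
The Pigouvian tax equals MEC at q*: 6.20 + 1.40×3.6035 = 11.2449.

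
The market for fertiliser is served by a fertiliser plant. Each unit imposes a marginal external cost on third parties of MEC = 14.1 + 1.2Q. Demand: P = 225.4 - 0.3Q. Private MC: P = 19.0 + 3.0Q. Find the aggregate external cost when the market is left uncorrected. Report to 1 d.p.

3229.1

Market equilibrium (private): 19.0 + 3.0Q = 225.4 - 0.3Q → Q_m = 62.5455.
Total external cost = ∫₀^{Q_m} (14.1 + 1.2Q) dQ = 14.1×62.5455 + ½×1.2×62.5455² = 3229.0553.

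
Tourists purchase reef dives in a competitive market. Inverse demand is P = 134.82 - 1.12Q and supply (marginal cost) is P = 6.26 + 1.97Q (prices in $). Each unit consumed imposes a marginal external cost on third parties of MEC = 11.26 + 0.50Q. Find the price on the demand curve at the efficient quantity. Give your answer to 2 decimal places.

P = $98.23

Social marginal benefit = demand − MEC = 123.56 - 1.62Q.
Set SMB = MC: 123.56 - 1.62Q = 6.26 + 1.97Q → Q* = 32.6741.
Consumer price on the demand curve at Q*: 134.82 − 1.12×32.6741 = 98.2250.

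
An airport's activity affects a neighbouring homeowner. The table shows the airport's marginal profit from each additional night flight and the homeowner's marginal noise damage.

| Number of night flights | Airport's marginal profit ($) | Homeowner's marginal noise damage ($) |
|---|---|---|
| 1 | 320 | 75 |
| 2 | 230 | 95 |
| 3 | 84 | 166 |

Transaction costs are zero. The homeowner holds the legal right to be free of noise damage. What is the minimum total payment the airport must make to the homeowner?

Efficient level: marginal profit ≥ marginal noise damage through level 2, so k* = 2.
With the homeowner holding the right, the airport must at least compensate total damage at k*: 75 + 95 = 170.

$170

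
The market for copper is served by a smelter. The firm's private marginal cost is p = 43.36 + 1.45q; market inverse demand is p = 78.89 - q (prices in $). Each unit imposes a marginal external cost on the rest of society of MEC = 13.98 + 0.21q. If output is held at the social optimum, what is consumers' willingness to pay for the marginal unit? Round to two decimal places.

P = $70.79

Social marginal cost = private MC + MEC = 57.34 + 1.66q.
Set SMC = demand: 57.34 + 1.66q = 78.89 - q → q* = 8.1015.
Consumer price on the demand curve at q*: 78.89 − 1.00×8.1015 = 70.7885.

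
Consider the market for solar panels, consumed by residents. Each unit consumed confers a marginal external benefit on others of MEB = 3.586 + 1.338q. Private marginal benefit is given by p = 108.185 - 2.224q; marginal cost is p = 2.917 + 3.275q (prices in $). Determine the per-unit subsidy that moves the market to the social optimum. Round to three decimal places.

subsidy = $38.589 per unit

Social marginal benefit = demand + MEB = 111.771 - 0.886q.
Set SMB = MC: 111.771 - 0.886q = 2.917 + 3.275q → q* = 26.1605.
The Pigouvian subsidy equals MEB at q*: 3.586 + 1.338×26.1605 = 38.5887.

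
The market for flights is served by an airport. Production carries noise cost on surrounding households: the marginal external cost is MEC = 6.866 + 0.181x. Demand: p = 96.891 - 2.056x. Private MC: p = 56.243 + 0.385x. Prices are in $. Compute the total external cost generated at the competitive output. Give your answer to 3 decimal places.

Market equilibrium (private): 56.243 + 0.385x = 96.891 - 2.056x → x_m = 16.6522.
Total external cost = ∫₀^{x_m} (6.866 + 0.181x) dx = 6.866×16.6522 + ½×0.181×16.6522² = 139.4293.

$139.429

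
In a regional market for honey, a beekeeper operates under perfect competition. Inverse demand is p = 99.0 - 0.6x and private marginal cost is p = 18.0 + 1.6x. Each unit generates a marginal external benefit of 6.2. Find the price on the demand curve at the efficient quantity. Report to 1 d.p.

Social marginal cost = private MC − MEB = 11.8 + 1.6x.
Set SMC = demand: 11.8 + 1.6x = 99.0 - 0.6x → x* = 39.6364.
Consumer price on the demand curve at x*: 99.0 − 0.6×39.6364 = 75.2182.

P = 75.2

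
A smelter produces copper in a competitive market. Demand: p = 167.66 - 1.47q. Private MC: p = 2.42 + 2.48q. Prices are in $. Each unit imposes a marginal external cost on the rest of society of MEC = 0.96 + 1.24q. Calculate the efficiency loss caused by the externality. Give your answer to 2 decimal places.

Market equilibrium (private): 2.42 + 2.48q = 167.66 - 1.47q → q_m = 41.8329.
Social marginal cost = private MC + MEC = 3.38 + 3.72q.
Set SMC = demand: 3.38 + 3.72q = 167.66 - 1.47q → q* = 31.6532.
Between q* and q_m the wedge SMC − demand runs linearly from 0 to MEC(q_m), so the loss is a triangle.
DWL = ½ × 10.1797 × 52.8328 = 268.9110.

DWL = $268.91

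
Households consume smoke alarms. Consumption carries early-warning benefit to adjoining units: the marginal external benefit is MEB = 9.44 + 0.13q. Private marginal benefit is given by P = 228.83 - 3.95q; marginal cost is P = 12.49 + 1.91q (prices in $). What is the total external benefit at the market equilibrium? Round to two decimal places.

Market equilibrium (private): 12.49 + 1.91q = 228.83 - 3.95q → q_m = 36.9181.
Total external benefit = ∫₀^{q_m} (9.44 + 0.13q) dq = 9.44×36.9181 + ½×0.13×36.9181² = 437.0984.

$437.10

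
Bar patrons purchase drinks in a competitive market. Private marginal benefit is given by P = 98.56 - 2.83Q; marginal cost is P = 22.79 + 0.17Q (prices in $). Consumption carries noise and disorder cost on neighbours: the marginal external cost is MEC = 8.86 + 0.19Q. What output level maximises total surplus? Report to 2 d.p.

Q* = 20.97

Social marginal benefit = demand − MEC = 89.70 - 3.02Q.
Set SMB = MC: 89.70 - 3.02Q = 22.79 + 0.17Q → Q* = 20.9749.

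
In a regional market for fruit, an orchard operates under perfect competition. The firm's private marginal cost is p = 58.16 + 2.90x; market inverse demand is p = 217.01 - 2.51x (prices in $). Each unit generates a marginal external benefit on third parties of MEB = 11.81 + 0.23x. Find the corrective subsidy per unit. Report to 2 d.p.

subsidy = $19.39 per unit

Social marginal cost = private MC − MEB = 46.35 + 2.67x.
Set SMC = demand: 46.35 + 2.67x = 217.01 - 2.51x → x* = 32.9459.
The Pigouvian subsidy equals MEB at x*: 11.81 + 0.23×32.9459 = 19.3876.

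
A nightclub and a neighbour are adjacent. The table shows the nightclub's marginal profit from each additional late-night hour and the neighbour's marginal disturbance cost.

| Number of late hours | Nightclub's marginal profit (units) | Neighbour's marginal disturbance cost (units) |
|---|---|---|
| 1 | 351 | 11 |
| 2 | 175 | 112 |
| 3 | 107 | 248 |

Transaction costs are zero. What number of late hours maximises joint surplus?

Bargaining reaches the level where marginal profit last exceeds marginal disturbance cost.
That holds through level 2 (175 ≥ 112) but not at 3 (107 < 248).

2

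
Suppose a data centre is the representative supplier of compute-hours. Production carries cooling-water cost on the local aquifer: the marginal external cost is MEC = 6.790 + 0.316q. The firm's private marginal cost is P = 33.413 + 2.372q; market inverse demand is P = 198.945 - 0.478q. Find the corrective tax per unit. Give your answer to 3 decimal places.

tax = 22.634 per unit

Social marginal cost = private MC + MEC = 40.203 + 2.688q.
Set SMC = demand: 40.203 + 2.688q = 198.945 - 0.478q → q* = 50.1396.
The Pigouvian tax equals MEC at q*: 6.790 + 0.316×50.1396 = 22.6341.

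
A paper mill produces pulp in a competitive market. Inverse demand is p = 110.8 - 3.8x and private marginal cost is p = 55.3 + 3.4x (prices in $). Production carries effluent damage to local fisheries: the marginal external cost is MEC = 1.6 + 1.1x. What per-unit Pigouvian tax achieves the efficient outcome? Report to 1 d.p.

tax = $8.7 per unit

Social marginal cost = private MC + MEC = 56.9 + 4.5x.
Set SMC = demand: 56.9 + 4.5x = 110.8 - 3.8x → x* = 6.4940.
The Pigouvian tax equals MEC at x*: 1.6 + 1.1×6.4940 = 8.7434.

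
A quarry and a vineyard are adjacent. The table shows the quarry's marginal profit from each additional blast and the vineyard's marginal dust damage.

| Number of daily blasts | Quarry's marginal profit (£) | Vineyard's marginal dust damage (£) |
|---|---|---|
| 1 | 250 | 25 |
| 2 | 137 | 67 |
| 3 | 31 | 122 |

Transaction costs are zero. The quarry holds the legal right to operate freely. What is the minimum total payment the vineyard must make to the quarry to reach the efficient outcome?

£31

Left alone the quarry would choose level 3 (marginal profit stays positive).
Efficient level: k* = 2 (marginal profit ≥ marginal dust damage through 2).
The vineyard must at least cover the quarry's forgone profit from cutting 3→2: 31 = 31.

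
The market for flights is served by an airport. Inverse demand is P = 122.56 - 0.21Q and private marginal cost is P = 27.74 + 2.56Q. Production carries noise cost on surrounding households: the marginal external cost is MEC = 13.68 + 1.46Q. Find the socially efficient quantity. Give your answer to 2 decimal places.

Social marginal cost = private MC + MEC = 41.42 + 4.02Q.
Set SMC = demand: 41.42 + 4.02Q = 122.56 - 0.21Q → Q* = 19.1820.

Q* = 19.18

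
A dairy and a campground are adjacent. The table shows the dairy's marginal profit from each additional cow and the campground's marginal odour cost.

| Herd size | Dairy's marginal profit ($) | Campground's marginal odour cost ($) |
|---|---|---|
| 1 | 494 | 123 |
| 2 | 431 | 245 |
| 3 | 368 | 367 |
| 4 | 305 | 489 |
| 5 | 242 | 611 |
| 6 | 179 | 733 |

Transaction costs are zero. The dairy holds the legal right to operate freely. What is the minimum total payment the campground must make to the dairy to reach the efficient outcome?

$726

Left alone the dairy would choose level 6 (marginal profit stays positive).
Efficient level: k* = 3 (marginal profit ≥ marginal odour cost through 3).
The campground must at least cover the dairy's forgone profit from cutting 6→3: 305 + 242 + 179 = 726.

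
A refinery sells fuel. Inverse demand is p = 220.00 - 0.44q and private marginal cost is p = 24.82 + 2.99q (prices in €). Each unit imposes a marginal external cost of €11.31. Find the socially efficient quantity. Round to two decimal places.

Social marginal cost = private MC + MEC = 36.13 + 2.99q.
Set SMC = demand: 36.13 + 2.99q = 220.00 - 0.44q → q* = 53.6064.

q* = 53.61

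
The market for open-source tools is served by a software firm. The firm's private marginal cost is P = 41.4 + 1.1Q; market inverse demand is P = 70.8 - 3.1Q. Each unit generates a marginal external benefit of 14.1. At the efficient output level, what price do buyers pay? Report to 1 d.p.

Social marginal cost = private MC − MEB = 27.3 + 1.1Q.
Set SMC = demand: 27.3 + 1.1Q = 70.8 - 3.1Q → Q* = 10.3571.
Consumer price on the demand curve at Q*: 70.8 − 3.1×10.3571 = 38.6930.

P = 38.7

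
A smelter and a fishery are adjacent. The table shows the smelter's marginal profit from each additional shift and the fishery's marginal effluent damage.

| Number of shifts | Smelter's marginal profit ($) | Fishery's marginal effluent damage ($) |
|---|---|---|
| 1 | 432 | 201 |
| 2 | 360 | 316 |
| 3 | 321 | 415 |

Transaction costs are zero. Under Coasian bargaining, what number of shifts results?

Bargaining reaches the level where marginal profit last exceeds marginal effluent damage.
That holds through level 2 (360 ≥ 316) but not at 3 (321 < 415).

2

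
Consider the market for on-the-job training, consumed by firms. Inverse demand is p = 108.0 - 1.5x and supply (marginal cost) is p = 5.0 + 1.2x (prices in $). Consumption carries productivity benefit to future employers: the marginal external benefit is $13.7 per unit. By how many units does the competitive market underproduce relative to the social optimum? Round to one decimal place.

Market equilibrium (private): 5.0 + 1.2x = 108.0 - 1.5x → x_m = 38.1481.
Social marginal benefit = demand + MEB = 121.7 - 1.5x.
Set SMB = MC: 121.7 - 1.5x = 5.0 + 1.2x → x* = 43.2222.
Gap = |38.1481 − 43.2222| = 5.0741.

5.1 units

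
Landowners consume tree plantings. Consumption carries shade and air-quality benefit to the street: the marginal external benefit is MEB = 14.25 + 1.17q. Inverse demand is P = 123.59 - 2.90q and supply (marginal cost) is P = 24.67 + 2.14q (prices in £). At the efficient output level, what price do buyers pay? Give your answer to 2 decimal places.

Social marginal benefit = demand + MEB = 137.84 - 1.73q.
Set SMB = MC: 137.84 - 1.73q = 24.67 + 2.14q → q* = 29.2429.
Consumer price on the demand curve at q*: 123.59 − 2.90×29.2429 = 38.7856.

P = £38.79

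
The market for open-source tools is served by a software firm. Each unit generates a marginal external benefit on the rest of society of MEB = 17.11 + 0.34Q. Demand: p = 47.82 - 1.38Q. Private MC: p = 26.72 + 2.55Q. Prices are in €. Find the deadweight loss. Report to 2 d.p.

DWL = €49.94

Market equilibrium (private): 26.72 + 2.55Q = 47.82 - 1.38Q → Q_m = 5.3690.
Social marginal cost = private MC − MEB = 9.61 + 2.21Q.
Set SMC = demand: 9.61 + 2.21Q = 47.82 - 1.38Q → Q* = 10.6435.
The welfare-loss triangle has base |Q_m − Q*| and height MEB(Q_m) (the vertical gap between SMC and demand is zero at Q* and MEB at Q_m).
DWL = ½ × 5.2745 × 18.9354 = 49.9374.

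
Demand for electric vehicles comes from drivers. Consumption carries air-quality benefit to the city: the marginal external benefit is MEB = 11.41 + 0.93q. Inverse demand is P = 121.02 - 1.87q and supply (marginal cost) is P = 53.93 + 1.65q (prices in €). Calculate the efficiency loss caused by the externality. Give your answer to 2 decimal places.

DWL = €163.88

Market equilibrium (private): 53.93 + 1.65q = 121.02 - 1.87q → q_m = 19.0597.
Social marginal benefit = demand + MEB = 132.43 - 0.94q.
Set SMB = MC: 132.43 - 0.94q = 53.93 + 1.65q → q* = 30.3089.
The welfare-loss triangle has base |q_m − q*| and height MEB(q_m) (the vertical gap between SMB and MC is zero at q* and MEB at q_m).
DWL = ½ × 11.2492 × 29.1355 = 163.8755.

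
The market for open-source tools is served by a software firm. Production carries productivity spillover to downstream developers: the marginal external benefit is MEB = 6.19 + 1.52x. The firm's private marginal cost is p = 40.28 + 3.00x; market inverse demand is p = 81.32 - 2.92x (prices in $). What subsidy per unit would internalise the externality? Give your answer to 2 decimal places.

subsidy = $22.51 per unit

Social marginal cost = private MC − MEB = 34.09 + 1.48x.
Set SMC = demand: 34.09 + 1.48x = 81.32 - 2.92x → x* = 10.7341.
The Pigouvian subsidy equals MEB at x*: 6.19 + 1.52×10.7341 = 22.5058.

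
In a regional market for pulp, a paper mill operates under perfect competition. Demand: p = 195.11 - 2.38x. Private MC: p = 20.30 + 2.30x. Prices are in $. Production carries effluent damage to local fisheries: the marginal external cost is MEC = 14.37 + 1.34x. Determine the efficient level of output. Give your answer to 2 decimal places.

x* = 26.65

Social marginal cost = private MC + MEC = 34.67 + 3.64x.
Set SMC = demand: 34.67 + 3.64x = 195.11 - 2.38x → x* = 26.6512.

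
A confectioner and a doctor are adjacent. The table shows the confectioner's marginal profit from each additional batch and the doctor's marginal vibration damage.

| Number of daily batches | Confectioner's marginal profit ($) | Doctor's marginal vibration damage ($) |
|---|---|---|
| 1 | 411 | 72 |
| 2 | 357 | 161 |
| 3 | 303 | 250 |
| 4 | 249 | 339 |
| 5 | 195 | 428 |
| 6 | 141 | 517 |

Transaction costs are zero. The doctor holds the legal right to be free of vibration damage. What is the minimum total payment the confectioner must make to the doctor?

Efficient level: marginal profit ≥ marginal vibration damage through level 3, so k* = 3.
With the doctor holding the right, the confectioner must at least compensate total damage at k*: 72 + 161 + 250 = 483.

$483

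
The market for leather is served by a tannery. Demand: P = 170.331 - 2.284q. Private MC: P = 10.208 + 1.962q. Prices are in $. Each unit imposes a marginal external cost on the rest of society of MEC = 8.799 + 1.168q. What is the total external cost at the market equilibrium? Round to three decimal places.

$1162.363

Market equilibrium (private): 10.208 + 1.962q = 170.331 - 2.284q → q_m = 37.7115.
Total external cost = ∫₀^{q_m} (8.799 + 1.168q) dq = 8.799×37.7115 + ½×1.168×37.7115² = 1162.3633.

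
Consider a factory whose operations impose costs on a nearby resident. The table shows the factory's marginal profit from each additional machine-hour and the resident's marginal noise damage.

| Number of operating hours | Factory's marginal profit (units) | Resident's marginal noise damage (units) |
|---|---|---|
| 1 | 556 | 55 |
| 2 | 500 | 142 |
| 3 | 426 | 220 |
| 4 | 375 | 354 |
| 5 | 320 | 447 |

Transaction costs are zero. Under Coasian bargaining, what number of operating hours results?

4

Bargaining reaches the level where marginal profit last exceeds marginal noise damage.
That holds through level 4 (375 ≥ 354) but not at 5 (320 < 447).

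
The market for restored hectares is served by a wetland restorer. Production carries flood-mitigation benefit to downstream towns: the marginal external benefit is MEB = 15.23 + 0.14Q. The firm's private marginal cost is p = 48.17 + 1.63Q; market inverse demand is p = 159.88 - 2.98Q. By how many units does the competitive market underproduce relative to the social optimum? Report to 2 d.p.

4.17 units

Market equilibrium (private): 48.17 + 1.63Q = 159.88 - 2.98Q → Q_m = 24.2321.
Social marginal cost = private MC − MEB = 32.94 + 1.49Q.
Set SMC = demand: 32.94 + 1.49Q = 159.88 - 2.98Q → Q* = 28.3982.
Gap = |24.2321 − 28.3982| = 4.1661.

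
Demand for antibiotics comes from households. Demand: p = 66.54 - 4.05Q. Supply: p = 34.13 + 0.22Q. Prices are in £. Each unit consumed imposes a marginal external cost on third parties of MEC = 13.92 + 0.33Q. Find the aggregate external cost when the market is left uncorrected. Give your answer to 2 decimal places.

£115.16

Market equilibrium (private): 34.13 + 0.22Q = 66.54 - 4.05Q → Q_m = 7.5902.
Total external cost = ∫₀^{Q_m} (13.92 + 0.33Q) dQ = 13.92×7.5902 + ½×0.33×7.5902² = 115.1614.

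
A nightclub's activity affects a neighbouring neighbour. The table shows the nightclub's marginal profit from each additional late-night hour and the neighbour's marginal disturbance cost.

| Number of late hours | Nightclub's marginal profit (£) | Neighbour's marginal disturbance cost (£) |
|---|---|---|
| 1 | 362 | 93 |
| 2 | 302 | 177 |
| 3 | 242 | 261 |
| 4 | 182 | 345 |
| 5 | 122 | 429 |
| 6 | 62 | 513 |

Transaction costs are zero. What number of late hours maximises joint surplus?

2

Bargaining reaches the level where marginal profit last exceeds marginal disturbance cost.
That holds through level 2 (302 ≥ 177) but not at 3 (242 < 261).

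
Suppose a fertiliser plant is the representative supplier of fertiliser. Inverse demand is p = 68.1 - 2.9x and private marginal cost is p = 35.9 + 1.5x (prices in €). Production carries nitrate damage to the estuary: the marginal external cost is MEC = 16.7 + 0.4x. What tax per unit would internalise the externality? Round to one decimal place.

tax = €18.0 per unit

Social marginal cost = private MC + MEC = 52.6 + 1.9x.
Set SMC = demand: 52.6 + 1.9x = 68.1 - 2.9x → x* = 3.2292.
The Pigouvian tax equals MEC at x*: 16.7 + 0.4×3.2292 = 17.9917.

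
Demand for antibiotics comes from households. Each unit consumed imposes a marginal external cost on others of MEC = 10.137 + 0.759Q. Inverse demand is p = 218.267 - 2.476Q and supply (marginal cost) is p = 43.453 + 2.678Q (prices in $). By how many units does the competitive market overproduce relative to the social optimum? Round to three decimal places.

6.068 units

Market equilibrium (private): 43.453 + 2.678Q = 218.267 - 2.476Q → Q_m = 33.9181.
Social marginal benefit = demand − MEC = 208.130 - 3.235Q.
Set SMB = MC: 208.130 - 3.235Q = 43.453 + 2.678Q → Q* = 27.8500.
Gap = |33.9181 − 27.8500| = 6.0681.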